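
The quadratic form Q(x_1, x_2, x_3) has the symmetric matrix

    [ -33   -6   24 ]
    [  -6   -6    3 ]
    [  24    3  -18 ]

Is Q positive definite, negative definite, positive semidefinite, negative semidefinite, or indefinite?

An LDLᵀ factorisation of A has diagonal entries -33, -54/11, -1/6.
That gives 3 negative pivots.
Hence Q is negative definite.

negative definite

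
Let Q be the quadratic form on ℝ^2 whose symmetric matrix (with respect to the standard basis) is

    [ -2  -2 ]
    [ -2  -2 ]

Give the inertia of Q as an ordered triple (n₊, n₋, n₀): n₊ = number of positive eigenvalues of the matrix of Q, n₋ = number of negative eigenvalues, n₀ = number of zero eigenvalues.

(0, 1, 1)

Congruent diagonalization of A (simultaneous row and column reduction) yields pivots -2, 0.
That gives 1 negative, 1 zero pivots.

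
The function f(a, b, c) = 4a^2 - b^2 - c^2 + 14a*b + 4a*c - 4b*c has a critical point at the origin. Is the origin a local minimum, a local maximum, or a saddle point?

The Hessian at the origin is H = [[8, 14, 4], [14, -2, -4], [4, -4, -2]].
Applying the same elementary operations to the rows and columns of H produces a congruent diagonal matrix with entries 8, -53/2, 30/53.
Counting signs: 2 positive, 1 negative.
H is indefinite, so the origin is a saddle point.

saddle point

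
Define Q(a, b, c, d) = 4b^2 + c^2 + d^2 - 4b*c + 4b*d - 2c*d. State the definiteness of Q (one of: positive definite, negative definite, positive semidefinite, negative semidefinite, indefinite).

Write A = [[0, 0, 0, 0], [0, 4, -2, 2], [0, -2, 1, -1], [0, 2, -1, 1]].
Row-reducing A symmetrically gives the diagonal entries 0, 4, 0, 0.
So there are 1 positive, 3 zero pivots.
Hence Q is positive semidefinite.

positive semidefinite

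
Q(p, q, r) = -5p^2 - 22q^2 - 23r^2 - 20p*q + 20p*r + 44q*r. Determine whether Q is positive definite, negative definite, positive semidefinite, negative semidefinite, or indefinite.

The symmetric matrix of Q is A = [[-5, -10, 10], [-10, -22, 22], [10, 22, -23]].
Leading principal minors: Δ_1 = -5, Δ_2 = 10, Δ_3 = -10.
The signs alternate starting with Δ_1 < 0, so by Sylvester's criterion Q is negative definite.

negative definite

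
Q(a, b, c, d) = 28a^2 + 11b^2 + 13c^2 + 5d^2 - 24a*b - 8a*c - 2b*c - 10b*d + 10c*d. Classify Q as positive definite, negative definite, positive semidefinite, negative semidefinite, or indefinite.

positive definite

The associated matrix is A = [[28, -12, -4, 0], [-12, 11, -1, -5], [-4, -1, 13, 5], [0, -5, 5, 5]].
An LDLᵀ factorisation of A has diagonal entries 28, 41/7, 458/41, 20/229.
So there are 4 positive pivots.
Hence Q is positive definite.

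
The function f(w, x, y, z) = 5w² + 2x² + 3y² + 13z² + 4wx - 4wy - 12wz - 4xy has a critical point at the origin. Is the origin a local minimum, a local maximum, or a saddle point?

local minimum

The Hessian at the origin is H = [[10, 4, -4, -12], [4, 4, -4, 0], [-4, -4, 6, 0], [-12, 0, 0, 26]].
Applying the same elementary operations to the rows and columns of H produces a congruent diagonal matrix with entries 10, 12/5, 2, 2.
So there are 4 positive pivots.
H is positive definite, so the origin is a strict local minimum.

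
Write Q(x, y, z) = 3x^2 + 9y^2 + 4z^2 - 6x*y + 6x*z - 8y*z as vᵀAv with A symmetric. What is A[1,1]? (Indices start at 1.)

3

The coefficient of x^2 in Q is 3, and that is exactly A[1,1].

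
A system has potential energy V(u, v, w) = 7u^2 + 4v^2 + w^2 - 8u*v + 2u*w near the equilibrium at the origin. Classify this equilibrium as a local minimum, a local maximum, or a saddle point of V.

The Hessian at the origin is H = [[14, -8, 2], [-8, 8, 0], [2, 0, 2]].
Applying the same elementary operations to the rows and columns of H produces a congruent diagonal matrix with entries 14, 24/7, 4/3.
That gives 3 positive pivots.
H is positive definite, so the origin is a strict local minimum.

local minimum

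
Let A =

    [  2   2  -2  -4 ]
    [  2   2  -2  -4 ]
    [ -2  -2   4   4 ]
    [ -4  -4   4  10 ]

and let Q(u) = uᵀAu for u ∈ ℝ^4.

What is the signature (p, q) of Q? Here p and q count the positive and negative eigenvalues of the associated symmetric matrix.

(3, 0)

Applying the same elementary operations to the rows and columns of A produces a congruent diagonal matrix with entries 2, 0, 2, 2.
Counting signs: 3 positive, 1 zero.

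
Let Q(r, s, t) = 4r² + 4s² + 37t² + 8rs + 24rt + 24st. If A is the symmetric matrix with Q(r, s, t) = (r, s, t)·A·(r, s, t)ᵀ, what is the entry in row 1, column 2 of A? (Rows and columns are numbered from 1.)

The coefficient of r·s in Q is 8. For a symmetric A this equals A[1,2] + A[2,1] = 2·A[1,2].
So A[1,2] = 8/2 = 4.

4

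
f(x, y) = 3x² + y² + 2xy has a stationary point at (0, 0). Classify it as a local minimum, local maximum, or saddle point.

local minimum

The Hessian at the origin is H = [[6, 2], [2, 2]].
det H = 6·2 − (2)² = 8 > 0 and H[1,1] = 6 > 0, so H is positive definite.
Therefore the origin is a local minimum.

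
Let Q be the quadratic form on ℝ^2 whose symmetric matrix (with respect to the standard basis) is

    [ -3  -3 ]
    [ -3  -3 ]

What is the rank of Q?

1

Congruent diagonalization of A (simultaneous row and column reduction) yields pivots -3, 0.
So there are 1 negative, 1 zero pivots.
The rank is the number of nonzero pivots: 1.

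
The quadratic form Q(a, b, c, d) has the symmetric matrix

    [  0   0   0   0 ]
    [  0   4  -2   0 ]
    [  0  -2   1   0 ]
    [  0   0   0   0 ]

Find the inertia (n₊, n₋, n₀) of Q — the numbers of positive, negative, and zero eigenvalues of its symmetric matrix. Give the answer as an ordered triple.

Congruent diagonalization of A (simultaneous row and column reduction) yields pivots 0, 4, 0, 0.
Counting signs: 1 positive, 3 zero.

(1, 0, 3)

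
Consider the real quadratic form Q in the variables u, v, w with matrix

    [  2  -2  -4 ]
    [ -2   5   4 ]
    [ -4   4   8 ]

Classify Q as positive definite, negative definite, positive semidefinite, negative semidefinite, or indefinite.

positive semidefinite

Applying the same elementary operations to the rows and columns of A produces a congruent diagonal matrix with entries 2, 3, 0.
That gives 2 positive, 1 zero pivots.
Hence Q is positive semidefinite.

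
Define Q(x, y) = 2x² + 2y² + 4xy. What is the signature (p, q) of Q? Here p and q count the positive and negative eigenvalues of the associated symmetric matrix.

(1, 0)

The symmetric matrix is A = [[2, 2], [2, 2]].
Row-reducing A symmetrically gives the diagonal entries 2, 0.
So there are 1 positive, 1 zero pivots.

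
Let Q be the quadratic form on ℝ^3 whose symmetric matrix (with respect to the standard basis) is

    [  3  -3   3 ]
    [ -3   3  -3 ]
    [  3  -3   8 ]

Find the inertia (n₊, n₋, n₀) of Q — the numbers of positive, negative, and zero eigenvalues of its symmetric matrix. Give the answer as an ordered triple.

Symmetric row and column elimination reduces A to a congruent diagonal form with pivots 3, 0, 5.
So there are 2 positive, 1 zero pivots.

(2, 0, 1)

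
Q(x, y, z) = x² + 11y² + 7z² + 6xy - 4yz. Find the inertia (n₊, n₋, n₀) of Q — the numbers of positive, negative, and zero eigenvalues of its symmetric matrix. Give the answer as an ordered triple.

The symmetric matrix is A = [[1, 3, 0], [3, 11, -2], [0, -2, 7]].
An LDLᵀ factorisation of A has diagonal entries 1, 2, 5.
Counting signs: 3 positive.

(3, 0, 0)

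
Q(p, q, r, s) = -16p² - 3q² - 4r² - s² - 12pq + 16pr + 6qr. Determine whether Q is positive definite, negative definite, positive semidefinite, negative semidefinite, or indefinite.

Write A = [[-16, -6, 8, 0], [-6, -3, 3, 0], [8, 3, -4, 0], [0, 0, 0, -1]].
Symmetric row and column elimination reduces A to a congruent diagonal form with pivots -16, -3/4, 0, -1.
That gives 3 negative, 1 zero pivots.
Hence Q is negative semidefinite.

negative semidefinite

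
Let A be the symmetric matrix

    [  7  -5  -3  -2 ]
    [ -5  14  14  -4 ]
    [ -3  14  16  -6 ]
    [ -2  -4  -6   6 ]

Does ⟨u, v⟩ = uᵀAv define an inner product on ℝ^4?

yes

Leading principal minors: Δ_1 = 7, Δ_2 = 73, Δ_3 = 90, Δ_4 = 200.
All leading principal minors are positive, so by Sylvester's criterion Q is positive definite.
⟨·,·⟩ is an inner product exactly when A is positive definite.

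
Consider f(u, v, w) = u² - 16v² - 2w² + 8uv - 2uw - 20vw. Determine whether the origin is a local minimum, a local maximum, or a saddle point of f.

The Hessian at the origin is H = [[2, 8, -2], [8, -32, -20], [-2, -20, -4]].
An LDLᵀ factorisation of H has diagonal entries 2, -64, -15/4.
So there are 1 positive, 2 negative pivots.
H is indefinite, so the origin is a saddle point.

saddle point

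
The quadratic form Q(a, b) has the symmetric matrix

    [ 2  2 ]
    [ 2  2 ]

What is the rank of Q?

1

Applying the same elementary operations to the rows and columns of A produces a congruent diagonal matrix with entries 2, 0.
So there are 1 positive, 1 zero pivots.
The rank is the number of nonzero pivots: 1.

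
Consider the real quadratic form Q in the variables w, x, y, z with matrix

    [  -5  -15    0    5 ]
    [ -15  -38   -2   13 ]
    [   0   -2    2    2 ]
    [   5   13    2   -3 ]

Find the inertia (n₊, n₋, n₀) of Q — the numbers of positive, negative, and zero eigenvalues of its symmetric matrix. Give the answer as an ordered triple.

Congruent diagonalization of A (simultaneous row and column reduction) yields pivots -5, 7, 10/7, 0.
Counting signs: 2 positive, 1 negative, 1 zero.

(2, 1, 1)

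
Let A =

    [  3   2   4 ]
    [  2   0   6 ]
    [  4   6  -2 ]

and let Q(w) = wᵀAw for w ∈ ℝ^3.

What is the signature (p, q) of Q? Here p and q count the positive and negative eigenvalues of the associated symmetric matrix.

(2, 1)

Symmetric row and column elimination reduces A to a congruent diagonal form with pivots 3, -4/3, 1.
Counting signs: 2 positive, 1 negative.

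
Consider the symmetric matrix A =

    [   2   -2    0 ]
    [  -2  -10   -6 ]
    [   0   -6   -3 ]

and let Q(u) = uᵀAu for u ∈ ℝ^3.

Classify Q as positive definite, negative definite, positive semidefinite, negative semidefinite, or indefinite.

Congruent diagonalization of A (simultaneous row and column reduction) yields pivots 2, -12, 0.
So there are 1 positive, 1 negative, 1 zero pivots.
Hence Q is indefinite.

indefinite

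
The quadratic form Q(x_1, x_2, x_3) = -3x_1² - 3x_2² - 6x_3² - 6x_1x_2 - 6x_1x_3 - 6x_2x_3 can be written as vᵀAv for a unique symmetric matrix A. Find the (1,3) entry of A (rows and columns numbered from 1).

-3

The coefficient of x_1·x_3 in Q is -6. For a symmetric A this equals A[1,3] + A[3,1] = 2·A[1,3].
So A[1,3] = -6/2 = -3.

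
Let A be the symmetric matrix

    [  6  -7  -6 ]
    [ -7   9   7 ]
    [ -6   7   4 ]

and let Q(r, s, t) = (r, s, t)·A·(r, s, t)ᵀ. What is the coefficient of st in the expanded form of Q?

14

The coefficient of st is A[2,3] + A[3,2] = 2·7 = 14.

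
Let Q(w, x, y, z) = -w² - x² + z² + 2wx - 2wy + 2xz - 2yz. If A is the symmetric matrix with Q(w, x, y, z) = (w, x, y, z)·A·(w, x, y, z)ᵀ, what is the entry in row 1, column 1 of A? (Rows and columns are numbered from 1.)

-1

The coefficient of w² in Q is -1, and that is exactly A[1,1].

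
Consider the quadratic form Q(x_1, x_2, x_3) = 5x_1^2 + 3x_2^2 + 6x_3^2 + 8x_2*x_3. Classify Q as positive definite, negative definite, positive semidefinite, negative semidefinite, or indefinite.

positive definite

The symmetric matrix of Q is A = [[5, 0, 0], [0, 3, 4], [0, 4, 6]].
Leading principal minors: Δ_1 = 5, Δ_2 = 15, Δ_3 = 10.
All leading principal minors are positive, so by Sylvester's criterion Q is positive definite.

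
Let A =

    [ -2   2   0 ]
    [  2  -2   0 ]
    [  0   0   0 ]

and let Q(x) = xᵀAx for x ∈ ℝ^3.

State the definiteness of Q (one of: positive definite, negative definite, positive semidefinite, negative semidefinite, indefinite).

negative semidefinite

Symmetric row and column elimination reduces A to a congruent diagonal form with pivots -2, 0, 0.
That gives 1 negative, 2 zero pivots.
Hence Q is negative semidefinite.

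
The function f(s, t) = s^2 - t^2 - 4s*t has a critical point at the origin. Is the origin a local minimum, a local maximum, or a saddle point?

saddle point

The Hessian at the origin is H = [[2, -4], [-4, -2]].
det H = 2·-2 − (-4)² = -20 < 0, so H is indefinite.
Therefore the origin is a saddle point.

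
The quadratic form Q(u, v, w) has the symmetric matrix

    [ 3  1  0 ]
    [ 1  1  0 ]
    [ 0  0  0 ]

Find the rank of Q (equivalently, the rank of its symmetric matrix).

2

Applying the same elementary operations to the rows and columns of A produces a congruent diagonal matrix with entries 3, 2/3, 0.
Counting signs: 2 positive, 1 zero.
The rank is the number of nonzero pivots: 2.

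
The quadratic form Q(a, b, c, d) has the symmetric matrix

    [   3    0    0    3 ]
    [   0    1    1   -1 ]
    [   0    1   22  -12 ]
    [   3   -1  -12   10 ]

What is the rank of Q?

4

Symmetric row and column elimination reduces A to a congruent diagonal form with pivots 3, 1, 21, 5/21.
So there are 4 positive pivots.
The rank is the number of nonzero pivots: 4.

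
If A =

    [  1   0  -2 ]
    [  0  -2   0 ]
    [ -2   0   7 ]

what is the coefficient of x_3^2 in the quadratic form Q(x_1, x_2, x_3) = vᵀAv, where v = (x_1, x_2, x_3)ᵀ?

The coefficient of x_3^2 is the diagonal entry A[3,3] = 7.

7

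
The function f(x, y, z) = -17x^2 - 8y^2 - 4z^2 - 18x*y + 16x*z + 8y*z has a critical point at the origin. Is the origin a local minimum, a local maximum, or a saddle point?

The Hessian at the origin is H = [[-34, -18, 16], [-18, -16, 8], [16, 8, -8]].
Symmetric row and column elimination reduces H to a congruent diagonal form with pivots -34, -110/17, -24/55.
That gives 3 negative pivots.
H is negative definite, so the origin is a strict local maximum.

local maximum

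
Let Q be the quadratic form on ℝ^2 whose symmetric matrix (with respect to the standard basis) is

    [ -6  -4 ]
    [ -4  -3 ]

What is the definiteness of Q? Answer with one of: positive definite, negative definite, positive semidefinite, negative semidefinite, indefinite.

negative definite

For the 2×2 matrix [[-6, -4], [-4, -3]]: det = -6·-3 − (-4)² = 2, trace = -9.
det > 0 so both eigenvalues share the sign of the trace; trace = -9 < 0 ⇒ both negative.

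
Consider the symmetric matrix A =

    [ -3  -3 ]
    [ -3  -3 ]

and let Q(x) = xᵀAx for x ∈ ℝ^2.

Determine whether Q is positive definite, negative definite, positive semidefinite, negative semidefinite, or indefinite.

negative semidefinite

Row-reducing A symmetrically gives the diagonal entries -3, 0.
So there are 1 negative, 1 zero pivots.
Hence Q is negative semidefinite.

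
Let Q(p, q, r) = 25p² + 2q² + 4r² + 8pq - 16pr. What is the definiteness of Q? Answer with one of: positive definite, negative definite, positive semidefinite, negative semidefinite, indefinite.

positive definite

The symmetric matrix of Q is A = [[25, 4, -8], [4, 2, 0], [-8, 0, 4]].
Leading principal minors: Δ_1 = 25, Δ_2 = 34, Δ_3 = 8.
All leading principal minors are positive, so by Sylvester's criterion Q is positive definite.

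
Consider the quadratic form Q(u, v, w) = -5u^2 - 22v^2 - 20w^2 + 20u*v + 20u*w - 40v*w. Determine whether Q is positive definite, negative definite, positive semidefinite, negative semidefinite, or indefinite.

negative semidefinite

Write A = [[-5, 10, 10], [10, -22, -20], [10, -20, -20]].
Symmetric row and column elimination reduces A to a congruent diagonal form with pivots -5, -2, 0.
That gives 2 negative, 1 zero pivots.
Hence Q is negative semidefinite.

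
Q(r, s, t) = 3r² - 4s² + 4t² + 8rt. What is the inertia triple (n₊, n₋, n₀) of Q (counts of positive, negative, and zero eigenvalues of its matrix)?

Write A = [[3, 0, 4], [0, -4, 0], [4, 0, 4]].
Row-reducing A symmetrically gives the diagonal entries 3, -4, -4/3.
Counting signs: 1 positive, 2 negative.

(1, 2, 0)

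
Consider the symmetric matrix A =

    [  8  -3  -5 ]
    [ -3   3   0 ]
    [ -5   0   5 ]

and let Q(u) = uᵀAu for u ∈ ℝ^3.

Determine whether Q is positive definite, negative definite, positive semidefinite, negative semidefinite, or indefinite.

positive semidefinite

Congruent diagonalization of A (simultaneous row and column reduction) yields pivots 8, 15/8, 0.
Counting signs: 2 positive, 1 zero.
Hence Q is positive semidefinite.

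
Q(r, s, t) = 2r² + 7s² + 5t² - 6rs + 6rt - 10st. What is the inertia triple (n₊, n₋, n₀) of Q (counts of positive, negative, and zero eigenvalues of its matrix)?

(3, 0, 0)

The associated matrix is A = [[2, -3, 3], [-3, 7, -5], [3, -5, 5]].
An LDLᵀ factorisation of A has diagonal entries 2, 5/2, 2/5.
So there are 3 positive pivots.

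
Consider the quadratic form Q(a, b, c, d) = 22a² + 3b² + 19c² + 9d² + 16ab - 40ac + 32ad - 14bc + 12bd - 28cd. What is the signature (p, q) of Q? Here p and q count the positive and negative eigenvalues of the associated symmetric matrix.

The associated matrix is A = [[22, 8, -20, 16], [8, 3, -7, 6], [-20, -7, 19, -14], [16, 6, -14, 9]].
Applying the same elementary operations to the rows and columns of A produces a congruent diagonal matrix with entries 22, 1/11, 0, -3.
So there are 2 positive, 1 negative, 1 zero pivots.

(2, 1)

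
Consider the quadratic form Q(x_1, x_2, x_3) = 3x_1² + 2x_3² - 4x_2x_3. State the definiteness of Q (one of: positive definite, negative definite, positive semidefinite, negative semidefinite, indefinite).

The symmetric matrix is A = [[3, 0, 0], [0, 0, -2], [0, -2, 2]].
A is congruent to a diagonal matrix with 2 positive, 1 negative and 0 zero entries, so Q is indefinite.

indefinite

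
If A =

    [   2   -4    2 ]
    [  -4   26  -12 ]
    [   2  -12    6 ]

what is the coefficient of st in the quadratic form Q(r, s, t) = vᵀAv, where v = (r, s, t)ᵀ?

The coefficient of st is A[2,3] + A[3,2] = 2·(-12) = -24.

-24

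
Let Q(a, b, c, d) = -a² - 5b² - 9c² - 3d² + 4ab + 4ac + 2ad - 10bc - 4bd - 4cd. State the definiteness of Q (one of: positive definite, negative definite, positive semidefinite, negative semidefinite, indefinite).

The associated matrix is A = [[-1, 2, 2, 1], [2, -5, -5, -2], [2, -5, -9, -2], [1, -2, -2, -3]].
Row-reducing A symmetrically gives the diagonal entries -1, -1, -4, -2.
So there are 4 negative pivots.
Hence Q is negative definite.

negative definite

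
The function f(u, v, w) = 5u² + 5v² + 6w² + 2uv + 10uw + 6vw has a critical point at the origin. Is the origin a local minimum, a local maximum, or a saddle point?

The Hessian at the origin is H = [[10, 2, 10], [2, 10, 6], [10, 6, 12]].
Applying the same elementary operations to the rows and columns of H produces a congruent diagonal matrix with entries 10, 48/5, 1/3.
Counting signs: 3 positive.
H is positive definite, so the origin is a strict local minimum.

local minimum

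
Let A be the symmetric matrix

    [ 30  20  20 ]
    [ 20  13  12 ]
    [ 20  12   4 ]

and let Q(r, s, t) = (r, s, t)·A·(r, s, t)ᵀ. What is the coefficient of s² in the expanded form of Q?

The coefficient of s² is the diagonal entry A[2,2] = 13.

13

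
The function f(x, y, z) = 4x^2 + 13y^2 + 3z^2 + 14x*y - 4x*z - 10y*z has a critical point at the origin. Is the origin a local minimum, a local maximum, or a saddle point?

The Hessian at the origin is H = [[8, 14, -4], [14, 26, -10], [-4, -10, 6]].
Row-reducing H symmetrically gives the diagonal entries 8, 3/2, -2.
Counting signs: 2 positive, 1 negative.
H is indefinite, so the origin is a saddle point.

saddle point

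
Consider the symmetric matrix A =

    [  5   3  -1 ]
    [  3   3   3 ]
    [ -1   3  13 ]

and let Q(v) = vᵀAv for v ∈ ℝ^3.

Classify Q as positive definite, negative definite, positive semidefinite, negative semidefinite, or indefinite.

positive definite

Leading principal minors: Δ_1 = 5, Δ_2 = 6, Δ_3 = 12.
All leading principal minors are positive, so by Sylvester's criterion Q is positive definite.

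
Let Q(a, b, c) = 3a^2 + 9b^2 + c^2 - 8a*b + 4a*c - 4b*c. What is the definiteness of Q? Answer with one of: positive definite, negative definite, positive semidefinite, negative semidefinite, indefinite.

indefinite

Write A = [[3, -4, 2], [-4, 9, -2], [2, -2, 1]].
Applying the same elementary operations to the rows and columns of A produces a congruent diagonal matrix with entries 3, 11/3, -5/11.
So there are 2 positive, 1 negative pivots.
Hence Q is indefinite.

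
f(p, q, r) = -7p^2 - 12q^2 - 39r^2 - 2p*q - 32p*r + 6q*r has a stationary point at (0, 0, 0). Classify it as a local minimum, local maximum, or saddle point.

The Hessian at the origin is H = [[-14, -2, -32], [-2, -24, 6], [-32, 6, -78]].
Applying the same elementary operations to the rows and columns of H produces a congruent diagonal matrix with entries -14, -166/7, -12/83.
So there are 3 negative pivots.
H is negative definite, so the origin is a strict local maximum.

local maximum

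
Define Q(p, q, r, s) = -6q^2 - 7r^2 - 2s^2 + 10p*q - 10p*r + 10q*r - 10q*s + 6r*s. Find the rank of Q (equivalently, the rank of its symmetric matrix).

The symmetric matrix is A = [[0, 5, -5, 0], [5, -6, 5, -5], [-5, 5, -7, 3], [0, -5, 3, -2]].
Row reduction of A gives 4 nonzero rows, so rank A = 4.

4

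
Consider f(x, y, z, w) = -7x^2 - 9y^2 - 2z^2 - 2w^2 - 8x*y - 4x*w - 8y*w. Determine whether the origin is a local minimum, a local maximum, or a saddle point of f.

local maximum

The Hessian at the origin is H = [[-14, -8, 0, -4], [-8, -18, 0, -8], [0, 0, -4, 0], [-4, -8, 0, -4]].
Row-reducing H symmetrically gives the diagonal entries -14, -94/7, -4, -20/47.
Counting signs: 4 negative.
H is negative definite, so the origin is a strict local maximum.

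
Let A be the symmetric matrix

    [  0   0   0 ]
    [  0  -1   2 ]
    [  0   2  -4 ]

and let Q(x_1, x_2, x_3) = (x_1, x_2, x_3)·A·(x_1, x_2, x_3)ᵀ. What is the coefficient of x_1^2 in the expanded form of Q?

The coefficient of x_1^2 is the diagonal entry A[1,1] = 0.

0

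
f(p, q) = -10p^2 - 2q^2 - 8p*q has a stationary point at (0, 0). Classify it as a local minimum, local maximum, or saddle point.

The Hessian at the origin is H = [[-20, -8], [-8, -4]].
det H = -20·-4 − (-8)² = 16 > 0 and H[1,1] = -20 < 0, so H is negative definite.
Therefore the origin is a local maximum.

local maximum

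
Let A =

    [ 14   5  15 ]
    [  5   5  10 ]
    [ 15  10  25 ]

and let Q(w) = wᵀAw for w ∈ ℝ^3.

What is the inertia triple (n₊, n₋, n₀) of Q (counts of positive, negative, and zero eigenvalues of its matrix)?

An LDLᵀ factorisation of A has diagonal entries 14, 45/14, 20/9.
That gives 3 positive pivots.

(3, 0, 0)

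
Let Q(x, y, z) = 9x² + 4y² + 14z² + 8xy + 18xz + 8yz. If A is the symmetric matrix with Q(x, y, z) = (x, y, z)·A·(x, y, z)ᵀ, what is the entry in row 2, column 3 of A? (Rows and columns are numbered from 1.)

The coefficient of y·z in Q is 8. For a symmetric A this equals A[2,3] + A[3,2] = 2·A[2,3].
So A[2,3] = 8/2 = 4.

4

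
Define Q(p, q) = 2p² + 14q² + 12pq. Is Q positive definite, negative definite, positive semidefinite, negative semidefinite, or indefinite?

indefinite

The symmetric matrix of Q is [[2, 6], [6, 14]].
For the 2×2 matrix [[2, 6], [6, 14]]: det = 2·14 − (6)² = -8, trace = 16.
det < 0 so the eigenvalues have opposite signs; the form is indefinite.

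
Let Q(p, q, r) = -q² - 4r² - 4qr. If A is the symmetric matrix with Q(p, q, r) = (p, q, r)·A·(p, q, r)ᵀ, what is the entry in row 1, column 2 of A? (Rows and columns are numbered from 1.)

0

The coefficient of p·q in Q is 0. For a symmetric A this equals A[1,2] + A[2,1] = 2·A[1,2].
So A[1,2] = 0/2 = 0.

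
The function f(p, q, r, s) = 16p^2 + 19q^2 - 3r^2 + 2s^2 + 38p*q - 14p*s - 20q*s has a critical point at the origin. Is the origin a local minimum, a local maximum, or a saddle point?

The Hessian at the origin is H = [[32, 38, 0, -14], [38, 38, 0, -20], [0, 0, -6, 0], [-14, -20, 0, 4]].
An LDLᵀ factorisation of H has diagonal entries 32, -57/8, -6, -10/19.
Counting signs: 1 positive, 3 negative.
H is indefinite, so the origin is a saddle point.

saddle point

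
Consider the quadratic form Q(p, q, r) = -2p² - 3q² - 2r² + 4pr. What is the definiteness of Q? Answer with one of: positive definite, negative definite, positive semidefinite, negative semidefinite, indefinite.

negative semidefinite

Write A = [[-2, 0, 2], [0, -3, 0], [2, 0, -2]].
Applying the same elementary operations to the rows and columns of A produces a congruent diagonal matrix with entries -2, -3, 0.
So there are 2 negative, 1 zero pivots.
Hence Q is negative semidefinite.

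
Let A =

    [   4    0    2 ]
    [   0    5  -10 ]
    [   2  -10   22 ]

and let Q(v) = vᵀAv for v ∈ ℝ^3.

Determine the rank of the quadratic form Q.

Row-reducing A symmetrically gives the diagonal entries 4, 5, 1.
Counting signs: 3 positive.
The rank is the number of nonzero pivots: 3.

3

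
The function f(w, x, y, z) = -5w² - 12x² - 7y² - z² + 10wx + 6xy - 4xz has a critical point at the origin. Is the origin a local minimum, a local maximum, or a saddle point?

The Hessian at the origin is H = [[-10, 10, 0, 0], [10, -24, 6, -4], [0, 6, -14, 0], [0, -4, 0, -2]].
Symmetric row and column elimination reduces H to a congruent diagonal form with pivots -10, -14, -80/7, -3/5.
So there are 4 negative pivots.
H is negative definite, so the origin is a strict local maximum.

local maximum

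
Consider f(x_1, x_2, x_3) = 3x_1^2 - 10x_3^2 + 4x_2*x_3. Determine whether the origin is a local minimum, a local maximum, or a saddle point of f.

The Hessian at the origin is H = [[6, 0, 0], [0, 0, 4], [0, 4, -20]].
H is indefinite, so the origin is a saddle point.

saddle point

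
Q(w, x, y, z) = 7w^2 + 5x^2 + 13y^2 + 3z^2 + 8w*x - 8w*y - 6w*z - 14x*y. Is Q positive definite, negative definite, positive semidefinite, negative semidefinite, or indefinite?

positive semidefinite

The symmetric matrix is A = [[7, 4, -4, -3], [4, 5, -7, 0], [-4, -7, 13, 0], [-3, 0, 0, 3]].
Applying the same elementary operations to the rows and columns of A produces a congruent diagonal matrix with entries 7, 19/7, 48/19, 0.
Counting signs: 3 positive, 1 zero.
Hence Q is positive semidefinite.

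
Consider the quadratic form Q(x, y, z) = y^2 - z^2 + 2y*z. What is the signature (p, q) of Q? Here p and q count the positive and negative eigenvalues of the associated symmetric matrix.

The symmetric matrix is A = [[0, 0, 0], [0, 1, 1], [0, 1, -1]].
Symmetric row and column elimination reduces A to a congruent diagonal form with pivots 0, 1, -2.
So there are 1 positive, 1 negative, 1 zero pivots.

(1, 1)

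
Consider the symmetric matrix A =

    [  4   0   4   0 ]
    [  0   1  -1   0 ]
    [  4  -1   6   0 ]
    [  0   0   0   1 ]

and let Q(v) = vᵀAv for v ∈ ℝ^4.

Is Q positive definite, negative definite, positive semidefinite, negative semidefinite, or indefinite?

Leading principal minors: Δ_1 = 4, Δ_2 = 4, Δ_3 = 4, Δ_4 = 4.
All leading principal minors are positive, so by Sylvester's criterion Q is positive definite.

positive definite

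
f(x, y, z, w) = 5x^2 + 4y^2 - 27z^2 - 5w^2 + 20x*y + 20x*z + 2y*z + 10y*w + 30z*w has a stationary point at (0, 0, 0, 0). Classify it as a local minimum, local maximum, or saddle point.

saddle point

The Hessian at the origin is H = [[10, 20, 20, 0], [20, 8, 2, 10], [20, 2, -54, 30], [0, 10, 30, -10]].
Applying the same elementary operations to the rows and columns of H produces a congruent diagonal matrix with entries 10, -32, -391/8, -60/391.
That gives 1 positive, 3 negative pivots.
H is indefinite, so the origin is a saddle point.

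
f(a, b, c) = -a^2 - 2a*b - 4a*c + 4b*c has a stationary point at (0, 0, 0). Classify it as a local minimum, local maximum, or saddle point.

saddle point

The Hessian at the origin is H = [[-2, -2, -4], [-2, 0, 4], [-4, 4, 0]].
An LDLᵀ factorisation of H has diagonal entries -2, 2, -24.
So there are 1 positive, 2 negative pivots.
H is indefinite, so the origin is a saddle point.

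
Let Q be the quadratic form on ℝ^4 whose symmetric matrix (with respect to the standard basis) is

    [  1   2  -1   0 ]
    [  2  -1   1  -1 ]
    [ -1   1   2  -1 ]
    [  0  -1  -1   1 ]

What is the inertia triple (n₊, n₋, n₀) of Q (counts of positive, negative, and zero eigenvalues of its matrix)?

(3, 1, 0)

Congruent diagonalization of A (simultaneous row and column reduction) yields pivots 1, -5, 14/5, 2/7.
So there are 3 positive, 1 negative pivots.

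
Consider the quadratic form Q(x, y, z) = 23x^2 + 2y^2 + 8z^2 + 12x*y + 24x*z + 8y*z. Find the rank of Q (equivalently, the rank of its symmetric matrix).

2

The associated matrix is A = [[23, 6, 12], [6, 2, 4], [12, 4, 8]].
Applying the same elementary operations to the rows and columns of A produces a congruent diagonal matrix with entries 23, 10/23, 0.
That gives 2 positive, 1 zero pivots.
The rank is the number of nonzero pivots: 2.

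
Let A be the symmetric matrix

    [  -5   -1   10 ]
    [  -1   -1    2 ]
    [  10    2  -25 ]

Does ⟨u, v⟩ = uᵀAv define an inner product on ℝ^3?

no

Leading principal minors: Δ_1 = -5, Δ_2 = 4, Δ_3 = -20.
The signs alternate starting with Δ_1 < 0, so by Sylvester's criterion Q is negative definite.
⟨·,·⟩ is an inner product exactly when A is positive definite.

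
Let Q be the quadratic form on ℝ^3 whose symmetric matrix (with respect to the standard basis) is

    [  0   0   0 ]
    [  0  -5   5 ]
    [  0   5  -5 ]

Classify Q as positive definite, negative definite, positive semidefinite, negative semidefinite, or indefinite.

negative semidefinite

Congruent diagonalization of A (simultaneous row and column reduction) yields pivots 0, -5, 0.
That gives 1 negative, 2 zero pivots.
Hence Q is negative semidefinite.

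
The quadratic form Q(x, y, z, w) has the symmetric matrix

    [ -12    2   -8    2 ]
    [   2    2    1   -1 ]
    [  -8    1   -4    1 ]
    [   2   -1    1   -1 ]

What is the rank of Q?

Congruent diagonalization of A (simultaneous row and column reduction) yields pivots -12, 7/3, 9/7, -1.
So there are 2 positive, 2 negative pivots.
The rank is the number of nonzero pivots: 4.

4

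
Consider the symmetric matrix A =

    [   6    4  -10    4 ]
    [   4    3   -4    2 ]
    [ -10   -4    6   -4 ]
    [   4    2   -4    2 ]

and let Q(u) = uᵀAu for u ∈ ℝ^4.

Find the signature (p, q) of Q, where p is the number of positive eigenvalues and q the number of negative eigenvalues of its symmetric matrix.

Symmetric row and column elimination reduces A to a congruent diagonal form with pivots 6, 1/3, -32, 0.
That gives 2 positive, 1 negative, 1 zero pivots.

(2, 1)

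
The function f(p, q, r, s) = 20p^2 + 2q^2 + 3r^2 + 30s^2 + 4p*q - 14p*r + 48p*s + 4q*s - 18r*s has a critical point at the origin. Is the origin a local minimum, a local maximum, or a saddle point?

The Hessian at the origin is H = [[40, 4, -14, 48], [4, 4, 0, 4], [-14, 0, 6, -18], [48, 4, -18, 60]].
An LDLᵀ factorisation of H has diagonal entries 40, 18/5, 5/9, 4/5.
That gives 4 positive pivots.
H is positive definite, so the origin is a strict local minimum.

local minimum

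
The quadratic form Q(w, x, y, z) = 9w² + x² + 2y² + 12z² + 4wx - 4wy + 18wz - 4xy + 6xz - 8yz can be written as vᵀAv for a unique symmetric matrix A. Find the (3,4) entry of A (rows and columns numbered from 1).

-4

The coefficient of y·z in Q is -8. For a symmetric A this equals A[3,4] + A[4,3] = 2·A[3,4].
So A[3,4] = -8/2 = -4.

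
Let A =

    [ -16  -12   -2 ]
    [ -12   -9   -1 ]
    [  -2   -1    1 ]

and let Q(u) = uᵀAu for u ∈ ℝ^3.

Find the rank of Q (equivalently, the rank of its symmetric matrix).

3

Row reduction of A gives 3 nonzero rows, so rank A = 3.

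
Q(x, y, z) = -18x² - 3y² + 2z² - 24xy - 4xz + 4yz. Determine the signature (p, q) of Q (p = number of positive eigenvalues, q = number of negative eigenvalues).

(1, 1)

The associated matrix is A = [[-18, -12, -2], [-12, -3, 2], [-2, 2, 2]].
Row-reducing A symmetrically gives the diagonal entries -18, 5, 0.
Counting signs: 1 positive, 1 negative, 1 zero.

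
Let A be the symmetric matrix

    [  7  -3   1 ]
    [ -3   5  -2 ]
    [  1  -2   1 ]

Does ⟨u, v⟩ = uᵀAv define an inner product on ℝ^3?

Leading principal minors: Δ_1 = 7, Δ_2 = 26, Δ_3 = 5.
All leading principal minors are positive, so by Sylvester's criterion Q is positive definite.
⟨·,·⟩ is an inner product exactly when A is positive definite.

yes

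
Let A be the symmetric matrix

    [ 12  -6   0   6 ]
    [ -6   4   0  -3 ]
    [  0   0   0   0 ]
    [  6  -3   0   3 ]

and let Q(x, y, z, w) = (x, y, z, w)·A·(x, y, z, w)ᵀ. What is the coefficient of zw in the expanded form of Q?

The coefficient of zw is A[3,4] + A[4,3] = 2·0 = 0.

0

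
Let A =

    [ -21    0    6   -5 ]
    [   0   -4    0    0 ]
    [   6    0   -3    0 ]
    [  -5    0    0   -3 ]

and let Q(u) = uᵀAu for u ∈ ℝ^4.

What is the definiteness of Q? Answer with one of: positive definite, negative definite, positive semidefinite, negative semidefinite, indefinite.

negative definite

Applying the same elementary operations to the rows and columns of A produces a congruent diagonal matrix with entries -21, -4, -9/7, -2/9.
That gives 4 negative pivots.
Hence Q is negative definite.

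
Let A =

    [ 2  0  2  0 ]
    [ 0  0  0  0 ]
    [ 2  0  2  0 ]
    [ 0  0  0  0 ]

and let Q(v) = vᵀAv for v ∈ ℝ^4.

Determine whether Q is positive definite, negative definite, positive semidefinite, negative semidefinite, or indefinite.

positive semidefinite

Row-reducing A symmetrically gives the diagonal entries 2, 0, 0, 0.
That gives 1 positive, 3 zero pivots.
Hence Q is positive semidefinite.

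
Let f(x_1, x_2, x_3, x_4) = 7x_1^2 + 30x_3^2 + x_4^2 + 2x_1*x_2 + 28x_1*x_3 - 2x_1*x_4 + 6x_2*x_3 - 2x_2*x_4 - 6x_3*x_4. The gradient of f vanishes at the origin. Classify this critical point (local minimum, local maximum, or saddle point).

The Hessian at the origin is H = [[14, 2, 28, -2], [2, 0, 6, -2], [28, 6, 60, -6], [-2, -2, -6, 2]].
Row-reducing H symmetrically gives the diagonal entries 14, -2/7, 18, 10/9.
Counting signs: 3 positive, 1 negative.
H is indefinite, so the origin is a saddle point.

saddle point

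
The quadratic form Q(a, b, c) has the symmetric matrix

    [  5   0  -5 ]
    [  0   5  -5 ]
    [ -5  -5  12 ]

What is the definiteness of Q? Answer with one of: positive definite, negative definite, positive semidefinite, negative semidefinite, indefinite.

Leading principal minors: Δ_1 = 5, Δ_2 = 25, Δ_3 = 50.
All leading principal minors are positive, so by Sylvester's criterion Q is positive definite.

positive definite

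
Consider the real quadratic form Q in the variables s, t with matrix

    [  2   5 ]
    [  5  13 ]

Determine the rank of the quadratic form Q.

An LDLᵀ factorisation of A has diagonal entries 2, 1/2.
So there are 2 positive pivots.
The rank is the number of nonzero pivots: 2.

2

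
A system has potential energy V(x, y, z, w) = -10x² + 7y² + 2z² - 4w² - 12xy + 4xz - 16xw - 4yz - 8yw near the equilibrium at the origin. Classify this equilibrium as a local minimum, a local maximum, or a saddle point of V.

The Hessian at the origin is H = [[-20, -12, 4, -16], [-12, 14, -4, -8], [4, -4, 4, 0], [-16, -8, 0, -8]].
An LDLᵀ factorisation of H has diagonal entries -20, 106/5, 152/53, 40/19.
That gives 3 positive, 1 negative pivots.
H is indefinite, so the origin is a saddle point.

saddle point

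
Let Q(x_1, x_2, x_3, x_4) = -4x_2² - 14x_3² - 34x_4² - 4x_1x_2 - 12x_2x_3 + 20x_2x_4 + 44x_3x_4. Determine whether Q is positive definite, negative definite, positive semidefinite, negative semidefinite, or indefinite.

The symmetric matrix is A = [[0, -2, 0, 0], [-2, -4, -6, 10], [0, -6, -14, 22], [0, 10, 22, -34]].
A is congruent to a diagonal matrix with 2 positive, 2 negative and 0 zero entries, so Q is indefinite.

indefinite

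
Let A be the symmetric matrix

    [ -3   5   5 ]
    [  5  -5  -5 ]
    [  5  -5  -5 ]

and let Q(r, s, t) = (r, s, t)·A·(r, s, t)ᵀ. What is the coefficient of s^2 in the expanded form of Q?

The coefficient of s^2 is the diagonal entry A[2,2] = -5.

-5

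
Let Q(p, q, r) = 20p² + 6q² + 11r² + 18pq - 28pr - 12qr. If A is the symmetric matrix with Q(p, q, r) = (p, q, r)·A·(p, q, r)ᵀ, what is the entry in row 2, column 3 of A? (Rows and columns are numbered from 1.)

-6

The coefficient of q·r in Q is -12. For a symmetric A this equals A[2,3] + A[3,2] = 2·A[2,3].
So A[2,3] = -12/2 = -6.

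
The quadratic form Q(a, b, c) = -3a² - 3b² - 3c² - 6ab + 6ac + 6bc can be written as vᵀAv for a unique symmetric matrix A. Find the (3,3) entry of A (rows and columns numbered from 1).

The coefficient of c² in Q is -3, and that is exactly A[3,3].

-3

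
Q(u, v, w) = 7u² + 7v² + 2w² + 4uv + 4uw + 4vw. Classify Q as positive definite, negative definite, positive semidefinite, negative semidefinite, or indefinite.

positive definite

The symmetric matrix of Q is A = [[7, 2, 2], [2, 7, 2], [2, 2, 2]].
Leading principal minors: Δ_1 = 7, Δ_2 = 45, Δ_3 = 50.
All leading principal minors are positive, so by Sylvester's criterion Q is positive definite.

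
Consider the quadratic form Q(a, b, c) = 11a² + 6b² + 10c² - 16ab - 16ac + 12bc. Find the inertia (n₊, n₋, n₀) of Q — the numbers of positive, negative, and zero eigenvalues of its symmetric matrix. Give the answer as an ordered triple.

(3, 0, 0)

The associated matrix is A = [[11, -8, -8], [-8, 6, 6], [-8, 6, 10]].
Congruent diagonalization of A (simultaneous row and column reduction) yields pivots 11, 2/11, 4.
Counting signs: 3 positive.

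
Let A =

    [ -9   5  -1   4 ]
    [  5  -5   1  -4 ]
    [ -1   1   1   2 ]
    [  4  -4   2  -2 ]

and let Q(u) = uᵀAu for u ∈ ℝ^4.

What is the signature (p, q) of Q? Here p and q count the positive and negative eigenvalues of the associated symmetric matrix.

(1, 2)

Applying the same elementary operations to the rows and columns of A produces a congruent diagonal matrix with entries -9, -20/9, 6/5, 0.
That gives 1 positive, 2 negative, 1 zero pivots.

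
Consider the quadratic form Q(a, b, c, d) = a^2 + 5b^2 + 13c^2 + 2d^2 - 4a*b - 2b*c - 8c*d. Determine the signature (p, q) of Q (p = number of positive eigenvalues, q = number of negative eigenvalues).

(4, 0)

The symmetric matrix is A = [[1, -2, 0, 0], [-2, 5, -1, 0], [0, -1, 13, -4], [0, 0, -4, 2]].
Row-reducing A symmetrically gives the diagonal entries 1, 1, 12, 2/3.
Counting signs: 4 positive.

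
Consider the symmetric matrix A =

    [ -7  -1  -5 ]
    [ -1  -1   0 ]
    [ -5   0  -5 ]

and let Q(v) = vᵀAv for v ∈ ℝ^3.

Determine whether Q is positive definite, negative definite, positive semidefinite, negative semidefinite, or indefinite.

Leading principal minors: Δ_1 = -7, Δ_2 = 6, Δ_3 = -5.
The signs alternate starting with Δ_1 < 0, so by Sylvester's criterion Q is negative definite.

negative definite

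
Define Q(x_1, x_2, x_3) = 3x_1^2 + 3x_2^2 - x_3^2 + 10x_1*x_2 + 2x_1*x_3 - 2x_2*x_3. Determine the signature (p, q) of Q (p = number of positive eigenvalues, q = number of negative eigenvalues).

(1, 1)

Write A = [[3, 5, 1], [5, 3, -1], [1, -1, -1]].
Congruent diagonalization of A (simultaneous row and column reduction) yields pivots 3, -16/3, 0.
That gives 1 positive, 1 negative, 1 zero pivots.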